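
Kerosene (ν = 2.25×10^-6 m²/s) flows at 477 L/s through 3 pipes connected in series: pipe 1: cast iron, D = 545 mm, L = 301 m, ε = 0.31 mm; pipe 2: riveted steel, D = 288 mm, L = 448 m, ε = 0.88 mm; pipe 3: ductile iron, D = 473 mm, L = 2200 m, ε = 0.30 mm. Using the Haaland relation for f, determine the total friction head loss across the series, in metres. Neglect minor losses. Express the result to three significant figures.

H ≈ 147 m

Pipe 1: V = 2.045 m/s, Re = 4.95×10^5, ε/D = 5.69×10^-4, f = 0.01801, h_1 = f(L/D)V²/2g = 2.119 m
Pipe 2: V = 7.322 m/s, Re = 9.37×10^5, ε/D = 0.00306, f = 0.02648, h_2 = f(L/D)V²/2g = 112.6 m
Pipe 3: V = 2.715 m/s, Re = 5.71×10^5, ε/D = 6.34×10^-4, f = 0.01830, h_3 = f(L/D)V²/2g = 31.96 m
Series → Q common, losses add: H = Σh = 146.7 m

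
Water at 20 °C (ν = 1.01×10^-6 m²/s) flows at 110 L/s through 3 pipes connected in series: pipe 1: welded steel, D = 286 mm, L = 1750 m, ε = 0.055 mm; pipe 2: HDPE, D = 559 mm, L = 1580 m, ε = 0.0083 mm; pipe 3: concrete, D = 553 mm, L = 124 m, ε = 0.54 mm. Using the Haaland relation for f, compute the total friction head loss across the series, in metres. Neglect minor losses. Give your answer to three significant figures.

H ≈ 14.4 m

Pipe 1: V = 1.712 m/s, Re = 4.85×10^5, ε/D = 1.92×10^-4, f = 0.01526, h_1 = f(L/D)V²/2g = 13.95 m
Pipe 2: V = 0.4482 m/s, Re = 2.48×10^5, ε/D = 1.48×10^-5, f = 0.01497, h_2 = f(L/D)V²/2g = 0.4334 m
Pipe 3: V = 0.4580 m/s, Re = 2.51×10^5, ε/D = 9.76×10^-4, f = 0.02058, h_3 = f(L/D)V²/2g = 0.04934 m
Series → Q common, losses add: H = Σh = 14.43 m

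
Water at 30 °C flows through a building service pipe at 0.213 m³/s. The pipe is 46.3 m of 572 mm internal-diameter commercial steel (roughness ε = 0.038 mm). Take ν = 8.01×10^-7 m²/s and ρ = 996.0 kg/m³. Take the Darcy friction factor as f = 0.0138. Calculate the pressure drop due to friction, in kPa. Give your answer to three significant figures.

V = 4Q/(πD²) = 4·0.213/(π·0.572²) = 0.8289 m/s
h_f = f(L/D)V²/(2g) = 0.01380·(46.3/0.572)·0.8289²/(2·9.81) = 0.03912 m
Δp = ρg·h_f = 996.0·9.81·0.03912 = 0.3822 kPa

Δp ≈ 0.382 kPa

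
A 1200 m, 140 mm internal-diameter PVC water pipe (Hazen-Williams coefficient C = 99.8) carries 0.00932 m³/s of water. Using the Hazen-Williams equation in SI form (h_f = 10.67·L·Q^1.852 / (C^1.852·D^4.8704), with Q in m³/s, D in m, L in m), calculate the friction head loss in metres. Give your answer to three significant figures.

h_f ≈ 6.35 m

h_f = 10.67·1200·0.00932^1.852 / (99.8^1.852·0.140^4.8704) = 6.353 m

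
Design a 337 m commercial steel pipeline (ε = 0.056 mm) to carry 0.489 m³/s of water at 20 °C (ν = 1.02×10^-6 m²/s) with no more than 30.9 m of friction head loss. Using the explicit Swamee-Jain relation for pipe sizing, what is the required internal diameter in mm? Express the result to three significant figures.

Swamee-Jain (Type III): D = 0.66·[ε^1.25·(LQ²/(gh_f))^4.75 + ν·Q^9.4·(L/(gh_f))^5.2]^0.04
LQ²/(gh_f) = 0.2658; L/(gh_f) = 1.112
Term 1 = ε^1.25·(…)^4.75 = 8.96×10^-9; Term 2 = ν·Q^9.4·(…)^5.2 = 2.12×10^-9
D = 0.66·(8.96×10^-9 + 2.12×10^-9)^0.04 = 0.3172 m = 317 mm
Check: V = 6.19 m/s, Re = 1.92×10^6, f = 0.01404, h_f = 29.1 m ≈ 30.9 m ✓

D ≈ 317 mm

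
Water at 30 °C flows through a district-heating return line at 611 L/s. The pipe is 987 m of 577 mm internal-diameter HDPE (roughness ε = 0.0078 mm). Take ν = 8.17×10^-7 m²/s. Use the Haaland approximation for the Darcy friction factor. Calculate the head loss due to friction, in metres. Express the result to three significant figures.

V = 4Q/(πD²) = 4·0.611/(π·0.577²) = 2.337 m/s
Re = VD/ν = 2.337·0.577/8.17×10^-7 = 1.65×10^6 → turbulent
ε/D = 0.0078/577 = 1.35×10^-5
Haaland: f = 0.01102
h_f = f(L/D)V²/(2g) = 0.01102·(987/0.577)·2.337²/(2·9.81) = 5.246 m

h_f ≈ 5.25 m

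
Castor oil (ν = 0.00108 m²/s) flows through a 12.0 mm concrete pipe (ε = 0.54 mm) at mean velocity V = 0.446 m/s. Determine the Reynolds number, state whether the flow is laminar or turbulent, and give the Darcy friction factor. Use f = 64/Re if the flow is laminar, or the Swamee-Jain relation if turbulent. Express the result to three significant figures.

Re = VD/ν = 0.4460·0.0120/0.00108 = 4.96
Re < 2300 → laminar → f = 64/Re = 12.91

Re ≈ 4.96; laminar; f = 64/Re ≈ 12.9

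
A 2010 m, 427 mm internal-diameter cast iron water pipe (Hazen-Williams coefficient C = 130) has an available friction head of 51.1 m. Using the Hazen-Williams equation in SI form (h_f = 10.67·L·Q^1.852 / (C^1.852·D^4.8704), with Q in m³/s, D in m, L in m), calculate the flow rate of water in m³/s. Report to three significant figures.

Rearranging: Q = [h_f·C^1.852·D^4.8704 / (10.67·L)]^(1/1.852)
Q = [51.1·130^1.852·0.427^4.8704 / (10.67·2010)]^0.540 = 0.5318 m³/s

Q ≈ 0.532 m³/s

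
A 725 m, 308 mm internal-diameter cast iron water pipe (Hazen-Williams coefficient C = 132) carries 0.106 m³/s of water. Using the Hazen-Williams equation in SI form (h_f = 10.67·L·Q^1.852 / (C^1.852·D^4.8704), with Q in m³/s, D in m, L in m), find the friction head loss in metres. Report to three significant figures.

h_f = 10.67·725·0.106^1.852 / (132^1.852·0.308^4.8704) = 4.436 m

h_f ≈ 4.44 m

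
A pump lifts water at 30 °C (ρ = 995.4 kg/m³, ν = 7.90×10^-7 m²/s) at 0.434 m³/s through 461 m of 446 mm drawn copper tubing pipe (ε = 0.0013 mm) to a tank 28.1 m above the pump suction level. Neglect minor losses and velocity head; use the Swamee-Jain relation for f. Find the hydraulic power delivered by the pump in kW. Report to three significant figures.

V = 4Q/(πD²) = 2.778 m/s; Re = 1.57×10^6; ε/D = 2.91×10^-6; f = 0.01087
h_f = f(L/D)V²/2g = 4.421 m
Total head H = z + h_f = 28.1 + 4.421 = 32.52 m
P_hyd = ρgQH = 995.4·9.81·0.434·32.52 = 137.8 kW

P_hyd ≈ 138 kW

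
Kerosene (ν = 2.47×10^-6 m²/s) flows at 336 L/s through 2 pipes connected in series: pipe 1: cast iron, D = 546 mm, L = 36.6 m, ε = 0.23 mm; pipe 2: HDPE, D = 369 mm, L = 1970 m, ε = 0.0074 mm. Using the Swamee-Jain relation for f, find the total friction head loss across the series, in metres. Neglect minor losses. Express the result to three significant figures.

H ≈ 36.5 m

Pipe 1: V = 1.435 m/s, Re = 3.17×10^5, ε/D = 4.21×10^-4, f = 0.01778, h_1 = f(L/D)V²/2g = 0.1251 m
Pipe 2: V = 3.142 m/s, Re = 4.69×10^5, ε/D = 2.01×10^-5, f = 0.01354, h_2 = f(L/D)V²/2g = 36.38 m
Series → Q common, losses add: H = Σh = 36.51 m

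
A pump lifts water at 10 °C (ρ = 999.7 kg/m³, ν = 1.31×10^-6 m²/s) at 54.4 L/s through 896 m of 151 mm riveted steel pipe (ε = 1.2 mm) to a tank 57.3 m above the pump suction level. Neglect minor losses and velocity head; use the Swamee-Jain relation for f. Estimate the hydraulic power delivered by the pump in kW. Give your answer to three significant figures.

P_hyd ≈ 83.3 kW

V = 4Q/(πD²) = 3.038 m/s; Re = 3.50×10^5; ε/D = 0.00795; f = 0.03543
h_f = f(L/D)V²/2g = 98.89 m
Total head H = z + h_f = 57.3 + 98.89 = 156.2 m
P_hyd = ρgQH = 999.7·9.81·0.0544·156.2 = 83.33 kW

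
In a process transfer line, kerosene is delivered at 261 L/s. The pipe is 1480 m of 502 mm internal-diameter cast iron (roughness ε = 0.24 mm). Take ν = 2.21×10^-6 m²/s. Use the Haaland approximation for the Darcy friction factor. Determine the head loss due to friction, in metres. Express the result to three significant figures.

V = 4Q/(πD²) = 4·0.261/(π·0.502²) = 1.319 m/s
Re = VD/ν = 1.319·0.502/2.21×10^-6 = 3.00×10^5 → turbulent
ε/D = 0.24/502 = 4.78×10^-4
Haaland: f = 0.01795
h_f = f(L/D)V²/(2g) = 0.01795·(1480/0.502)·1.319²/(2·9.81) = 4.690 m

h_f ≈ 4.69 m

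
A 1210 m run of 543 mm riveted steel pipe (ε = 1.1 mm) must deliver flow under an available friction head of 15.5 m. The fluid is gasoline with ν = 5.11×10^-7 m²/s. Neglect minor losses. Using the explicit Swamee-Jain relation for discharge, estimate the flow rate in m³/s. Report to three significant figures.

Swamee-Jain (Type II): Q = -0.965·√(gD⁵h_f/L)·ln[ε/(3.7D) + √(3.17ν²L/(gD³h_f))]
√(gD⁵h_f/L) = √(9.81·0.543⁵·15.5/1210) = 0.07702
ε/(3.7D) = 5.48×10^-4; √(3.17ν²L/(gD³h_f)) = 6.41×10^-6
Q = -0.965·0.07702·ln(5.539×10^-4) = 0.5573 m³/s
Check: V = 2.41 m/s, Re = 2.56×10^6, f = 0.02361, h_f = 15.5 m ≈ 15.5 m ✓

Q ≈ 0.557 m³/s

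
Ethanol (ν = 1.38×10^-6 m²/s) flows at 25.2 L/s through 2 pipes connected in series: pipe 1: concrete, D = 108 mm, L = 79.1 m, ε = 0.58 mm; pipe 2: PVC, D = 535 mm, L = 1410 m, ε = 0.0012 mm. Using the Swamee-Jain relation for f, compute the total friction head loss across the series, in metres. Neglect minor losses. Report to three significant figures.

Pipe 1: V = 2.751 m/s, Re = 2.15×10^5, ε/D = 0.00537, f = 0.03162, h_1 = f(L/D)V²/2g = 8.932 m
Pipe 2: V = 0.1121 m/s, Re = 4.35×10^4, ε/D = 2.24×10^-6, f = 0.02144, h_2 = f(L/D)V²/2g = 0.03619 m
Series → Q common, losses add: H = Σh = 8.968 m

H ≈ 8.97 m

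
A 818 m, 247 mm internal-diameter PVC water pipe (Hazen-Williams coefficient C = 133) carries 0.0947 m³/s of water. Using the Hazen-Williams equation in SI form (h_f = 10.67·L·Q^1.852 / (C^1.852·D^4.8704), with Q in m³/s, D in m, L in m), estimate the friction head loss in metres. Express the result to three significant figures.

h_f ≈ 11.7 m

h_f = 10.67·818·0.0947^1.852 / (133^1.852·0.247^4.8704) = 11.74 m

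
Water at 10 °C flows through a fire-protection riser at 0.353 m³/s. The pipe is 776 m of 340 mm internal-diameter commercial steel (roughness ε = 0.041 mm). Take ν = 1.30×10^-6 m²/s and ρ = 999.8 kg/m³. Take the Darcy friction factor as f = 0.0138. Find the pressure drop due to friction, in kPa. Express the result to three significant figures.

Δp ≈ 238 kPa

V = 4Q/(πD²) = 4·0.353/(π·0.340²) = 3.888 m/s
h_f = f(L/D)V²/(2g) = 0.01380·(776/0.340)·3.888²/(2·9.81) = 24.27 m
Δp = ρg·h_f = 999.8·9.81·24.27 = 238.0 kPa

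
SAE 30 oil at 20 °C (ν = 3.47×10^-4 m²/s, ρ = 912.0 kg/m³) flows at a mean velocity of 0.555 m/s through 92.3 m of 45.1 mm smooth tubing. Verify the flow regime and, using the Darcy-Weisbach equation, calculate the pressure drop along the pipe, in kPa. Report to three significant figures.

Re = VD/ν = 0.555·0.04510/3.47×10^-4 = 72.1 → laminar (Re < 2300)
f = 64/Re = 0.8872
h_f = f(L/D)V²/(2g) = 0.8872·(92.3/0.04510)·0.555²/(2·9.81) = 28.51 m
Δp = ρg·h_f = 912.0·9.81·28.51 = 255.0 kPa

Δp ≈ 255 kPa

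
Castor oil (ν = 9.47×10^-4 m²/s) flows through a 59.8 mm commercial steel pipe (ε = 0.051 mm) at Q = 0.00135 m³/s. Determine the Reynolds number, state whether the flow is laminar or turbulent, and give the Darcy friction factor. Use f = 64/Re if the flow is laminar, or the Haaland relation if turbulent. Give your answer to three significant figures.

V = 4Q/(πD²) = 0.4807 m/s
Re = VD/ν = 0.4807·0.0598/9.47×10^-4 = 30.4
Re < 2300 → laminar → f = 64/Re = 2.109

Re ≈ 30.4; laminar; f = 64/Re ≈ 2.11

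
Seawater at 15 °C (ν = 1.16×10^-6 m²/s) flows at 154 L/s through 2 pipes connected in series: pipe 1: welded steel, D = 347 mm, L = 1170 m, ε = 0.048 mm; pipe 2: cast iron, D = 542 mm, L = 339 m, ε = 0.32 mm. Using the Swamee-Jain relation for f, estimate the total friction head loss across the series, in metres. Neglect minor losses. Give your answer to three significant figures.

H ≈ 7.07 m

Pipe 1: V = 1.628 m/s, Re = 4.87×10^5, ε/D = 1.38×10^-4, f = 0.01494, h_1 = f(L/D)V²/2g = 6.806 m
Pipe 2: V = 0.6675 m/s, Re = 3.12×10^5, ε/D = 5.90×10^-4, f = 0.01878, h_2 = f(L/D)V²/2g = 0.2668 m
Series → Q common, losses add: H = Σh = 7.073 m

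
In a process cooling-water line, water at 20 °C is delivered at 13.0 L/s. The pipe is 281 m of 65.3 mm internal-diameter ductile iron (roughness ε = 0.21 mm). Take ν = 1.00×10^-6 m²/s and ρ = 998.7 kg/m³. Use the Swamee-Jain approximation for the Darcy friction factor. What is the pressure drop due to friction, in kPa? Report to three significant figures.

Δp ≈ 886 kPa

V = 4Q/(πD²) = 4·0.0130/(π·0.0653²) = 3.882 m/s
Re = VD/ν = 3.882·0.0653/1.00×10^-6 = 2.53×10^5 → turbulent
ε/D = 0.21/65.3 = 0.00322
Swamee-Jain: f = 0.02735
h_f = f(L/D)V²/(2g) = 0.02735·(281/0.0653)·3.882²/(2·9.81) = 90.39 m
Δp = ρg·h_f = 998.7·9.81·90.39 = 885.6 kPa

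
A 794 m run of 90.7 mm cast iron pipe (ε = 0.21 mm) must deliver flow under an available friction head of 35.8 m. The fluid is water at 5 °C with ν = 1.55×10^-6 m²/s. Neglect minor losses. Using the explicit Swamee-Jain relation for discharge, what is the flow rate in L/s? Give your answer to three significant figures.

Swamee-Jain (Type II): Q = -0.965·√(gD⁵h_f/L)·ln[ε/(3.7D) + √(3.17ν²L/(gD³h_f))]
√(gD⁵h_f/L) = √(9.81·0.0907⁵·35.8/794) = 0.001648
ε/(3.7D) = 6.26×10^-4; √(3.17ν²L/(gD³h_f)) = 1.52×10^-4
Q = -0.965·0.001648·ln(7.777×10^-4) = 0.01138 m³/s
Check: V = 1.76 m/s, Re = 1.03×10^5, f = 0.02609, h_f = 36.1 m ≈ 35.8 m ✓

Q ≈ 11.4 L/s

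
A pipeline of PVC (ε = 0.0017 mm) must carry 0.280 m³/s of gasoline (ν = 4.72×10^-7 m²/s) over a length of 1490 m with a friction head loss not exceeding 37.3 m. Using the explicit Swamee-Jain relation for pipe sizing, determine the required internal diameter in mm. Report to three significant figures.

D ≈ 307 mm

Swamee-Jain (Type III): D = 0.66·[ε^1.25·(LQ²/(gh_f))^4.75 + ν·Q^9.4·(L/(gh_f))^5.2]^0.04
LQ²/(gh_f) = 0.3192; L/(gh_f) = 4.072
Term 1 = ε^1.25·(…)^4.75 = 2.71×10^-10; Term 2 = ν·Q^9.4·(…)^5.2 = 4.45×10^-9
D = 0.66·(2.71×10^-10 + 4.45×10^-9)^0.04 = 0.3065 m = 307 mm
Check: V = 3.79 m/s, Re = 2.46×10^6, f = 0.01027, h_f = 36.6 m ≈ 37.3 m ✓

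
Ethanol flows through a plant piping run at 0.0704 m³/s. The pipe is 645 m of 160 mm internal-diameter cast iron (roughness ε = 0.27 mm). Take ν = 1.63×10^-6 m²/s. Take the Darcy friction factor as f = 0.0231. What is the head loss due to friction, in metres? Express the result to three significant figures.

h_f ≈ 58.2 m

V = 4Q/(πD²) = 4·0.0704/(π·0.160²) = 3.501 m/s
h_f = f(L/D)V²/(2g) = 0.02310·(645/0.160)·3.501²/(2·9.81) = 58.19 m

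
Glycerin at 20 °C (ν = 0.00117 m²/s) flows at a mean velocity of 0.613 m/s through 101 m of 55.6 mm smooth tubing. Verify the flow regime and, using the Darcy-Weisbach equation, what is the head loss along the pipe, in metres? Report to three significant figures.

h_f ≈ 76.4 m

Re = VD/ν = 0.613·0.05560/0.00117 = 29.1 → laminar (Re < 2300)
f = 64/Re = 2.197
h_f = f(L/D)V²/(2g) = 2.197·(101/0.05560)·0.613²/(2·9.81) = 76.44 m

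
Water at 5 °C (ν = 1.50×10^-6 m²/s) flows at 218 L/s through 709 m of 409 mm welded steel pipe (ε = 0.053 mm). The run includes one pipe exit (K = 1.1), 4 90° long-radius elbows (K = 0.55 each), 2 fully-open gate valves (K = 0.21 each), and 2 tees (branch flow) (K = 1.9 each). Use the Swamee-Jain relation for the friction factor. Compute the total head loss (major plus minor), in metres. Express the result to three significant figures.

H_L ≈ 4.69 m

V = 4Q/(πD²) = 1.659 m/s; V²/2g = 0.1403 m
Re = 4.52×10^5, ε/D = 1.30×10^-4 → f = 0.01496 (Swamee-Jain)
Major: h_f = f(L/D)·V²/2g = 0.01496·1733·0.1403 = 3.639 m
Minor: ΣK = 7.52; h_m = ΣK·V²/2g = 1.055 m
Total H_L = 3.639 + 1.055 = 4.694 m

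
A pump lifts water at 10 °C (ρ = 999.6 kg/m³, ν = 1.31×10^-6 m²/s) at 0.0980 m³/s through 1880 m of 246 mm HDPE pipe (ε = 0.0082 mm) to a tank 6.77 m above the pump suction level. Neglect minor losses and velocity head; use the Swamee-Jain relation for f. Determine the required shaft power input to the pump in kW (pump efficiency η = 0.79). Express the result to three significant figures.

P_shaft ≈ 36.7 kW

V = 4Q/(πD²) = 2.062 m/s; Re = 3.87×10^5; ε/D = 3.33×10^-5; f = 0.01415
h_f = f(L/D)V²/2g = 23.44 m
Total head H = z + h_f = 6.77 + 23.44 = 30.21 m
P_hyd = ρgQH = 999.6·9.81·0.0980·30.21 = 29.03 kW
P_shaft = P_hyd/η = 29.03/0.79 = 36.75 kW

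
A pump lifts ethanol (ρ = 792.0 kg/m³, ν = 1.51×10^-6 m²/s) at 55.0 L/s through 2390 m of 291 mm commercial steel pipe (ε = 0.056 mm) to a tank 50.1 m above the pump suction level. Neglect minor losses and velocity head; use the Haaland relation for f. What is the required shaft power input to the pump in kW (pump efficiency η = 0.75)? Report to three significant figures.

P_shaft ≈ 31.4 kW

V = 4Q/(πD²) = 0.8270 m/s; Re = 1.59×10^5; ε/D = 1.92×10^-4; f = 0.01737
h_f = f(L/D)V²/2g = 4.972 m
Total head H = z + h_f = 50.1 + 4.972 = 55.07 m
P_hyd = ρgQH = 792.0·9.81·0.0550·55.07 = 23.53 kW
P_shaft = P_hyd/η = 23.53/0.75 = 31.38 kW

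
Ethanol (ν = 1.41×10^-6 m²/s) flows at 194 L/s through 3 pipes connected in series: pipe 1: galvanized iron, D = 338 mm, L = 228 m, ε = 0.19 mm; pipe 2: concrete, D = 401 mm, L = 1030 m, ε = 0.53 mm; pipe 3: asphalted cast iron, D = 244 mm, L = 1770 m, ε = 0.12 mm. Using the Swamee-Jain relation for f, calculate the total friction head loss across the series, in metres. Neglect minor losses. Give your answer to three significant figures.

Pipe 1: V = 2.162 m/s, Re = 5.18×10^5, ε/D = 5.62×10^-4, f = 0.01812, h_1 = f(L/D)V²/2g = 2.913 m
Pipe 2: V = 1.536 m/s, Re = 4.37×10^5, ε/D = 0.00132, f = 0.02173, h_2 = f(L/D)V²/2g = 6.712 m
Pipe 3: V = 4.149 m/s, Re = 7.18×10^5, ε/D = 4.92×10^-4, f = 0.01744, h_3 = f(L/D)V²/2g = 111.0 m
Series → Q common, losses add: H = Σh = 120.6 m

H ≈ 121 m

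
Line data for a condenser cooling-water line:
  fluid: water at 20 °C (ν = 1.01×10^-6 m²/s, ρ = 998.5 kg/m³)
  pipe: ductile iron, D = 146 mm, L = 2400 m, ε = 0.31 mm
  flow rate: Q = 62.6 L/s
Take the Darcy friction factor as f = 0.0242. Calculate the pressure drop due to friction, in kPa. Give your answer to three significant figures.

V = 4Q/(πD²) = 4·0.0626/(π·0.146²) = 3.739 m/s
h_f = f(L/D)V²/(2g) = 0.02420·(2400/0.146)·3.739²/(2·9.81) = 283.5 m
Δp = ρg·h_f = 998.5·9.81·283.5 = 2777 kPa

Δp ≈ 2780 kPa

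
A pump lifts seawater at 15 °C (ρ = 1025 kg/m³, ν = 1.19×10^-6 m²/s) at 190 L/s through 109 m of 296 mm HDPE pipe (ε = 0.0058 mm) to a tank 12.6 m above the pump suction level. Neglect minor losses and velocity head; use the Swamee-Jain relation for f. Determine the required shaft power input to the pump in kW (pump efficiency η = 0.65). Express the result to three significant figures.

P_shaft ≈ 42.4 kW

V = 4Q/(πD²) = 2.761 m/s; Re = 6.87×10^5; ε/D = 1.96×10^-5; f = 0.01275
h_f = f(L/D)V²/2g = 1.825 m
Total head H = z + h_f = 12.6 + 1.825 = 14.42 m
P_hyd = ρgQH = 1025·9.81·0.190·14.42 = 27.56 kW
P_shaft = P_hyd/η = 27.56/0.65 = 42.40 kW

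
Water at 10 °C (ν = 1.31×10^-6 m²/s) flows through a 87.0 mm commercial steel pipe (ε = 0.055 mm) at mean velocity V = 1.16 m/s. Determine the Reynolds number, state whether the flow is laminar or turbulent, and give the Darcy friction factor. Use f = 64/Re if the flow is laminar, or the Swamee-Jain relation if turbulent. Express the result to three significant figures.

Re ≈ 7.70×10^4; turbulent; f ≈ 0.0217

Re = VD/ν = 1.160·0.0870/1.31×10^-6 = 7.70×10^4
Re > 4000 → turbulent; ε/D = 6.32×10^-4
Swamee-Jain: f = 0.02166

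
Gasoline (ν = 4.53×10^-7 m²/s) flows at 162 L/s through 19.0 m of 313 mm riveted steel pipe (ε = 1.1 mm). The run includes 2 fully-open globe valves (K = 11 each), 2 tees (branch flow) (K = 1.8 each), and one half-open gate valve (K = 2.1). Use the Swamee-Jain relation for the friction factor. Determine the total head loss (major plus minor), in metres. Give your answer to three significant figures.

H_L ≈ 6.64 m

V = 4Q/(πD²) = 2.105 m/s; V²/2g = 0.2259 m
Re = 1.45×10^6, ε/D = 0.00351 → f = 0.02750 (Swamee-Jain)
Major: h_f = f(L/D)·V²/2g = 0.02750·60.70·0.2259 = 0.3772 m
Minor: ΣK = 27.7; h_m = ΣK·V²/2g = 6.258 m
Total H_L = 0.3772 + 6.258 = 6.635 m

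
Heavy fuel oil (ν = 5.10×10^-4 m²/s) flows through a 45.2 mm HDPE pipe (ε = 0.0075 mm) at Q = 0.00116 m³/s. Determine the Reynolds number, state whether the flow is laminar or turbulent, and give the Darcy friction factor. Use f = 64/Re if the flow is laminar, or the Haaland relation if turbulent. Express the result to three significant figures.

V = 4Q/(πD²) = 0.7229 m/s
Re = VD/ν = 0.7229·0.0452/5.10×10^-4 = 64.1
Re < 2300 → laminar → f = 64/Re = 0.9989

Re ≈ 64.1; laminar; f = 64/Re ≈ 0.999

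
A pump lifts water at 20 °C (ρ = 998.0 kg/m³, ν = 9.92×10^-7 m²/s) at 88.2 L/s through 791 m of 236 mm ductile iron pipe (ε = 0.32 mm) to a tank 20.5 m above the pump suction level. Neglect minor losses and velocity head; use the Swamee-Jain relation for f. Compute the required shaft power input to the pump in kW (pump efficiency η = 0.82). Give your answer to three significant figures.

P_shaft ≈ 37.5 kW

V = 4Q/(πD²) = 2.016 m/s; Re = 4.80×10^5; ε/D = 0.00136; f = 0.02180
h_f = f(L/D)V²/2g = 15.14 m
Total head H = z + h_f = 20.5 + 15.14 = 35.64 m
P_hyd = ρgQH = 998.0·9.81·0.0882·35.64 = 30.78 kW
P_shaft = P_hyd/η = 30.78/0.82 = 37.53 kW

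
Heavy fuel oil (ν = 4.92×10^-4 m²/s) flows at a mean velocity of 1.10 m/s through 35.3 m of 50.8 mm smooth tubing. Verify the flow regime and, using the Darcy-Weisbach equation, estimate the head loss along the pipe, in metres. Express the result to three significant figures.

Re = VD/ν = 1.10·0.05080/4.92×10^-4 = 114 → laminar (Re < 2300)
f = 64/Re = 0.5635
h_f = f(L/D)V²/(2g) = 0.5635·(35.3/0.05080)·1.10²/(2·9.81) = 24.15 m

h_f ≈ 24.1 m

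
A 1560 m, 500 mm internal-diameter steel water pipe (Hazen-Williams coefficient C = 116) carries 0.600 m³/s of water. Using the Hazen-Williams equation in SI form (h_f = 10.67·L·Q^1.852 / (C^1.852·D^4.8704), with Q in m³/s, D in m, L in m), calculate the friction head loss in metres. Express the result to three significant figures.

h_f ≈ 28.4 m

h_f = 10.67·1560·0.600^1.852 / (116^1.852·0.500^4.8704) = 28.39 m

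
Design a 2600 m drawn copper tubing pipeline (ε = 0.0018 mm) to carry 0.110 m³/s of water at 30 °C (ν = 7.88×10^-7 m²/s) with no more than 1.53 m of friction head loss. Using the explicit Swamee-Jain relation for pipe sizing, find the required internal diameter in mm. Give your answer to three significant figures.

D ≈ 479 mm

Swamee-Jain (Type III): D = 0.66·[ε^1.25·(LQ²/(gh_f))^4.75 + ν·Q^9.4·(L/(gh_f))^5.2]^0.04
LQ²/(gh_f) = 2.096; L/(gh_f) = 173.2
Term 1 = ε^1.25·(…)^4.75 = 2.22×10^-6; Term 2 = ν·Q^9.4·(…)^5.2 = 3.36×10^-4
D = 0.66·(2.22×10^-6 + 3.36×10^-4)^0.04 = 0.4794 m = 479 mm
Check: V = 0.609 m/s, Re = 3.71×10^5, f = 0.01387, h_f = 1.42 m ≈ 1.53 m ✓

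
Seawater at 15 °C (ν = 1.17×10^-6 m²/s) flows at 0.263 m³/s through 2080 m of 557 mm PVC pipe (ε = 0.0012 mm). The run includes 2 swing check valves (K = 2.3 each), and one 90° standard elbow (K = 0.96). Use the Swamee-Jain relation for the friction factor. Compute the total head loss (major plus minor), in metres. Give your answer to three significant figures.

H_L ≈ 3.23 m

V = 4Q/(πD²) = 1.079 m/s; V²/2g = 0.05938 m
Re = 5.14×10^5, ε/D = 2.15×10^-6 → f = 0.01306 (Swamee-Jain)
Major: h_f = f(L/D)·V²/2g = 0.01306·3734·0.05938 = 2.896 m
Minor: ΣK = 5.56; h_m = ΣK·V²/2g = 0.3301 m
Total H_L = 2.896 + 0.3301 = 3.226 m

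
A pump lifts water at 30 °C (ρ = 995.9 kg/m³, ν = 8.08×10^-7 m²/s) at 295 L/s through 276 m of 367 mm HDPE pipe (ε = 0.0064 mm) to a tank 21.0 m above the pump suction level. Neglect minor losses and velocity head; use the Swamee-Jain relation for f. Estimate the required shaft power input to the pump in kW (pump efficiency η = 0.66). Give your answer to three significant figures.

P_shaft ≈ 107 kW

V = 4Q/(πD²) = 2.789 m/s; Re = 1.27×10^6; ε/D = 1.74×10^-5; f = 0.01164
h_f = f(L/D)V²/2g = 3.469 m
Total head H = z + h_f = 21.0 + 3.469 = 24.47 m
P_hyd = ρgQH = 995.9·9.81·0.295·24.47 = 70.52 kW
P_shaft = P_hyd/η = 70.52/0.66 = 106.9 kW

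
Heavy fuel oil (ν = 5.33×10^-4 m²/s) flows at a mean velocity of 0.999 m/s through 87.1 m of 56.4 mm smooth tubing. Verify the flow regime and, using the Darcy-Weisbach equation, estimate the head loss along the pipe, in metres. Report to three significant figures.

Re = VD/ν = 0.999·0.05640/5.33×10^-4 = 106 → laminar (Re < 2300)
f = 64/Re = 0.6054
h_f = f(L/D)V²/(2g) = 0.6054·(87.1/0.05640)·0.999²/(2·9.81) = 47.56 m

h_f ≈ 47.6 m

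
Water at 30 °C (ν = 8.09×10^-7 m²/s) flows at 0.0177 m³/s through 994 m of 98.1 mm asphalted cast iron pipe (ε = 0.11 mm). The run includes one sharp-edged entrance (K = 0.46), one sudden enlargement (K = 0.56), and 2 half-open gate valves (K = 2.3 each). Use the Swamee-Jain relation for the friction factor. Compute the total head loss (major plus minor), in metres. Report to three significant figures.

H_L ≈ 61.9 m

V = 4Q/(πD²) = 2.342 m/s; V²/2g = 0.2795 m
Re = 2.84×10^5, ε/D = 0.00112 → f = 0.02129 (Swamee-Jain)
Major: h_f = f(L/D)·V²/2g = 0.02129·10133·0.2795 = 60.28 m
Minor: ΣK = 5.62; h_m = ΣK·V²/2g = 1.571 m
Total H_L = 60.28 + 1.571 = 61.85 m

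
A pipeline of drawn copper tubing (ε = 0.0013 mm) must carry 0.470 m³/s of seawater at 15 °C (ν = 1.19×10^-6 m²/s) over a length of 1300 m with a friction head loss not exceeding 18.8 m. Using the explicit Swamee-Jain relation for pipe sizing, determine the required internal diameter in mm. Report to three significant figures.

Swamee-Jain (Type III): D = 0.66·[ε^1.25·(LQ²/(gh_f))^4.75 + ν·Q^9.4·(L/(gh_f))^5.2]^0.04
LQ²/(gh_f) = 1.557; L/(gh_f) = 7.049
Term 1 = ε^1.25·(…)^4.75 = 3.60×10^-7; Term 2 = ν·Q^9.4·(…)^5.2 = 2.53×10^-5
D = 0.66·(3.60×10^-7 + 2.53×10^-5)^0.04 = 0.4324 m = 432 mm
Check: V = 3.20 m/s, Re = 1.16×10^6, f = 0.01140, h_f = 17.9 m ≈ 18.8 m ✓

D ≈ 432 mm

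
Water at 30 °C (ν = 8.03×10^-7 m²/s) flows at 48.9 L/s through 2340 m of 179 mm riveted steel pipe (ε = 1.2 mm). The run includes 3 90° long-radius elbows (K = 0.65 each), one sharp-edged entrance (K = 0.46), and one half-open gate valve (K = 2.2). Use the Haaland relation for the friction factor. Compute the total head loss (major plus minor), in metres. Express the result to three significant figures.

V = 4Q/(πD²) = 1.943 m/s; V²/2g = 0.1925 m
Re = 4.33×10^5, ε/D = 0.00670 → f = 0.03349 (Haaland)
Major: h_f = f(L/D)·V²/2g = 0.03349·13073·0.1925 = 84.25 m
Minor: ΣK = 4.61; h_m = ΣK·V²/2g = 0.8872 m
Total H_L = 84.25 + 0.8872 = 85.14 m

H_L ≈ 85.1 m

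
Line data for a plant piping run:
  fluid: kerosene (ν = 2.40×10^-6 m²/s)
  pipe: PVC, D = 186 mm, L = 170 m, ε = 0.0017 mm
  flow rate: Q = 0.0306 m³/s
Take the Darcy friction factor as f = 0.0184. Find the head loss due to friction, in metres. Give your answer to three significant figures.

V = 4Q/(πD²) = 4·0.0306/(π·0.186²) = 1.126 m/s
h_f = f(L/D)V²/(2g) = 0.01840·(170/0.186)·1.126²/(2·9.81) = 1.087 m

h_f ≈ 1.09 m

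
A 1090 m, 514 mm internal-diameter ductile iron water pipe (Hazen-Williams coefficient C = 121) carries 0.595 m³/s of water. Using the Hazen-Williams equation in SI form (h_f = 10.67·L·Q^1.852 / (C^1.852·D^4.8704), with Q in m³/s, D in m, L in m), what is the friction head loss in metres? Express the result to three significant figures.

h_f ≈ 15.8 m

h_f = 10.67·1090·0.595^1.852 / (121^1.852·0.514^4.8704) = 15.79 m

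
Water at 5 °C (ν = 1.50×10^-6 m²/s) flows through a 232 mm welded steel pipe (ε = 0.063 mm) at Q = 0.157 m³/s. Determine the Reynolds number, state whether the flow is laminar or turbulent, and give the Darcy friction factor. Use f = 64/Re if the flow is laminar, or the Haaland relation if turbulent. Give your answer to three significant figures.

Re ≈ 5.74×10^5; turbulent; f ≈ 0.0158

V = 4Q/(πD²) = 3.714 m/s
Re = VD/ν = 3.714·0.232/1.50×10^-6 = 5.74×10^5
Re > 4000 → turbulent; ε/D = 2.72×10^-4
Haaland: f = 0.01578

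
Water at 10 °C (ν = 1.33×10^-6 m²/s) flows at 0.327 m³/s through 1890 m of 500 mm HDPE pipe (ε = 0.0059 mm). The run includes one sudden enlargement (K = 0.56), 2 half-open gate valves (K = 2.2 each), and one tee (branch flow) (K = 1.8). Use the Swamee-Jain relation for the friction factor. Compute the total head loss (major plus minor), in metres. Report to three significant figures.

V = 4Q/(πD²) = 1.665 m/s; V²/2g = 0.1414 m
Re = 6.26×10^5, ε/D = 1.18×10^-5 → f = 0.01280 (Swamee-Jain)
Major: h_f = f(L/D)·V²/2g = 0.01280·3780·0.1414 = 6.838 m
Minor: ΣK = 6.76; h_m = ΣK·V²/2g = 0.9556 m
Total H_L = 6.838 + 0.9556 = 7.794 m

H_L ≈ 7.79 m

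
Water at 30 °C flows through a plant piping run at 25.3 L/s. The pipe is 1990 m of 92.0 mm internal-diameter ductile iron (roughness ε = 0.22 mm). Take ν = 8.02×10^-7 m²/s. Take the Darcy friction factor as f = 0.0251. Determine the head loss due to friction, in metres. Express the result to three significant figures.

h_f ≈ 401 m

V = 4Q/(πD²) = 4·0.0253/(π·0.0920²) = 3.806 m/s
h_f = f(L/D)V²/(2g) = 0.02510·(1990/0.0920)·3.806²/(2·9.81) = 400.8 m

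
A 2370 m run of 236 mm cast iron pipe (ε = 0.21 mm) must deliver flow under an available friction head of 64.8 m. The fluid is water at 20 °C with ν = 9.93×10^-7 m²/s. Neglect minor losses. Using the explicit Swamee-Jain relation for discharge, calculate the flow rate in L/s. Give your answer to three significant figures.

Swamee-Jain (Type II): Q = -0.965·√(gD⁵h_f/L)·ln[ε/(3.7D) + √(3.17ν²L/(gD³h_f))]
√(gD⁵h_f/L) = √(9.81·0.236⁵·64.8/2370) = 0.01401
ε/(3.7D) = 2.40×10^-4; √(3.17ν²L/(gD³h_f)) = 2.98×10^-5
Q = -0.965·0.01401·ln(2.703×10^-4) = 0.1111 m³/s
Check: V = 2.54 m/s, Re = 6.04×10^5, f = 0.01974, h_f = 65.2 m ≈ 64.8 m ✓

Q ≈ 111 L/s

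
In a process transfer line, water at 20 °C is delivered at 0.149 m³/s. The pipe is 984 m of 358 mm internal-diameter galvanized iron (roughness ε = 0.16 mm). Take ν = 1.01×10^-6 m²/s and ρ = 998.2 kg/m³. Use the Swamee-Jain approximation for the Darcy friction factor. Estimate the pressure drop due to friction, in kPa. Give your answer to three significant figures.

Δp ≈ 52.3 kPa

V = 4Q/(πD²) = 4·0.149/(π·0.358²) = 1.480 m/s
Re = VD/ν = 1.480·0.358/1.01×10^-6 = 5.25×10^5 → turbulent
ε/D = 0.16/358 = 4.47×10^-4
Swamee-Jain: f = 0.01739
h_f = f(L/D)V²/(2g) = 0.01739·(984/0.358)·1.480²/(2·9.81) = 5.338 m
Δp = ρg·h_f = 998.2·9.81·5.338 = 52.27 kPa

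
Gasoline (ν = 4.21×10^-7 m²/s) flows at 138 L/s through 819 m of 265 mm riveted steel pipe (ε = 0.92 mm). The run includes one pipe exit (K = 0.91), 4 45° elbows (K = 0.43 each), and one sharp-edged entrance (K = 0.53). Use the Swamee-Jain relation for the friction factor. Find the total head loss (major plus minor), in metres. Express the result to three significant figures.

H_L ≈ 28.0 m

V = 4Q/(πD²) = 2.502 m/s; V²/2g = 0.3191 m
Re = 1.57×10^6, ε/D = 0.00347 → f = 0.02740 (Swamee-Jain)
Major: h_f = f(L/D)·V²/2g = 0.02740·3091·0.3191 = 27.02 m
Minor: ΣK = 3.16; h_m = ΣK·V²/2g = 1.008 m
Total H_L = 27.02 + 1.008 = 28.03 m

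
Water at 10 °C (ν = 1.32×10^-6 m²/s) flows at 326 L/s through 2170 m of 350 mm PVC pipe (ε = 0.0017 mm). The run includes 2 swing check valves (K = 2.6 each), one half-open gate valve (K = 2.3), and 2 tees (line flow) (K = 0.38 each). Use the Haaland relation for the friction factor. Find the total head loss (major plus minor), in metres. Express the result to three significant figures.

V = 4Q/(πD²) = 3.388 m/s; V²/2g = 0.5852 m
Re = 8.98×10^5, ε/D = 4.86×10^-6 → f = 0.01187 (Haaland)
Major: h_f = f(L/D)·V²/2g = 0.01187·6200·0.5852 = 43.08 m
Minor: ΣK = 8.26; h_m = ΣK·V²/2g = 4.834 m
Total H_L = 43.08 + 4.834 = 47.92 m

H_L ≈ 47.9 m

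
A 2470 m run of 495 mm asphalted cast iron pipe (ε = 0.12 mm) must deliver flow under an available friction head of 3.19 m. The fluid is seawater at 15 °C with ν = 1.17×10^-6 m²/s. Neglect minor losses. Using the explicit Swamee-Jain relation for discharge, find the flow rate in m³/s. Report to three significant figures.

Q ≈ 0.169 m³/s

Swamee-Jain (Type II): Q = -0.965·√(gD⁵h_f/L)·ln[ε/(3.7D) + √(3.17ν²L/(gD³h_f))]
√(gD⁵h_f/L) = √(9.81·0.495⁵·3.19/2470) = 0.01940
ε/(3.7D) = 6.55×10^-5; √(3.17ν²L/(gD³h_f)) = 5.31×10^-5
Q = -0.965·0.01940·ln(1.187×10^-4) = 0.1693 m³/s
Check: V = 0.880 m/s, Re = 3.72×10^5, f = 0.01630, h_f = 3.21 m ≈ 3.19 m ✓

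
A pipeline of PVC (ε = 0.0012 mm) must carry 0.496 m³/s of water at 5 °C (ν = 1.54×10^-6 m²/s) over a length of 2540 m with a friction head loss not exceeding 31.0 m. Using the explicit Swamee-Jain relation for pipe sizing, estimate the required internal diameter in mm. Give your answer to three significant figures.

D ≈ 462 mm

Swamee-Jain (Type III): D = 0.66·[ε^1.25·(LQ²/(gh_f))^4.75 + ν·Q^9.4·(L/(gh_f))^5.2]^0.04
LQ²/(gh_f) = 2.055; L/(gh_f) = 8.352
Term 1 = ε^1.25·(…)^4.75 = 1.22×10^-6; Term 2 = ν·Q^9.4·(…)^5.2 = 1.31×10^-4
D = 0.66·(1.22×10^-6 + 1.31×10^-4)^0.04 = 0.4618 m = 462 mm
Check: V = 2.96 m/s, Re = 8.88×10^5, f = 0.01190, h_f = 29.3 m ≈ 31.0 m ✓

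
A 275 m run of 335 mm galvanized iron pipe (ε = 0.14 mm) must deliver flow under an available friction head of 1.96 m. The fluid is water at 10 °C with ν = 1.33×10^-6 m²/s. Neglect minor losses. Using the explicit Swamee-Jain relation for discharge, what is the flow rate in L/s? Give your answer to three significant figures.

Swamee-Jain (Type II): Q = -0.965·√(gD⁵h_f/L)·ln[ε/(3.7D) + √(3.17ν²L/(gD³h_f))]
√(gD⁵h_f/L) = √(9.81·0.335⁵·1.96/275) = 0.01718
ε/(3.7D) = 1.13×10^-4; √(3.17ν²L/(gD³h_f)) = 4.62×10^-5
Q = -0.965·0.01718·ln(1.591×10^-4) = 0.1450 m³/s
Check: V = 1.64 m/s, Re = 4.14×10^5, f = 0.01744, h_f = 1.97 m ≈ 1.96 m ✓

Q ≈ 145 L/s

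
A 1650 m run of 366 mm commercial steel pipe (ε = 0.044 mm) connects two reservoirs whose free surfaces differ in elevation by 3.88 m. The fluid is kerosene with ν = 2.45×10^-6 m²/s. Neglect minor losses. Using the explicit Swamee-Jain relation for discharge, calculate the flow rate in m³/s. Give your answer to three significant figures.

Swamee-Jain (Type II): Q = -0.965·√(gD⁵h_f/L)·ln[ε/(3.7D) + √(3.17ν²L/(gD³h_f))]
√(gD⁵h_f/L) = √(9.81·0.366⁵·3.88/1650) = 0.01231
ε/(3.7D) = 3.25×10^-5; √(3.17ν²L/(gD³h_f)) = 1.30×10^-4
Q = -0.965·0.01231·ln(1.622×10^-4) = 0.1037 m³/s
Check: V = 0.985 m/s, Re = 1.47×10^5, f = 0.01737, h_f = 3.87 m ≈ 3.88 m ✓

Q ≈ 0.104 m³/s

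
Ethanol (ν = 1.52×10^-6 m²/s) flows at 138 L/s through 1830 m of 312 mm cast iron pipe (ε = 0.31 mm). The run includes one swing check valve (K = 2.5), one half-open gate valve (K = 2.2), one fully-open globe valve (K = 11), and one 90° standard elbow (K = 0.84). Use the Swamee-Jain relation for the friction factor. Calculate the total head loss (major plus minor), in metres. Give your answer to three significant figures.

V = 4Q/(πD²) = 1.805 m/s; V²/2g = 0.1661 m
Re = 3.71×10^5, ε/D = 9.94×10^-4 → f = 0.02054 (Swamee-Jain)
Major: h_f = f(L/D)·V²/2g = 0.02054·5865·0.1661 = 20.00 m
Minor: ΣK = 16.5; h_m = ΣK·V²/2g = 2.747 m
Total H_L = 20.00 + 2.747 = 22.75 m

H_L ≈ 22.8 m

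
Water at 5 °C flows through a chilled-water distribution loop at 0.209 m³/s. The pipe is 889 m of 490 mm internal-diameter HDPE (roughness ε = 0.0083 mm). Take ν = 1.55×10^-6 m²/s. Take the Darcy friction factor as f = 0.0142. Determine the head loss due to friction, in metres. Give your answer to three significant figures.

h_f ≈ 1.61 m

V = 4Q/(πD²) = 4·0.209/(π·0.490²) = 1.108 m/s
h_f = f(L/D)V²/(2g) = 0.01420·(889/0.490)·1.108²/(2·9.81) = 1.613 m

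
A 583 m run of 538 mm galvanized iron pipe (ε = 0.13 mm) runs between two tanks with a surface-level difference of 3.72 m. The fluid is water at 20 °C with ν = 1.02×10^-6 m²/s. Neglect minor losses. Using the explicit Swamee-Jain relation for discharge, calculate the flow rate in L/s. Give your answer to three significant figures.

Swamee-Jain (Type II): Q = -0.965·√(gD⁵h_f/L)·ln[ε/(3.7D) + √(3.17ν²L/(gD³h_f))]
√(gD⁵h_f/L) = √(9.81·0.538⁵·3.72/583) = 0.05312
ε/(3.7D) = 6.53×10^-5; √(3.17ν²L/(gD³h_f)) = 1.84×10^-5
Q = -0.965·0.05312·ln(8.370×10^-5) = 0.4812 m³/s
Check: V = 2.12 m/s, Re = 1.12×10^6, f = 0.01513, h_f = 3.74 m ≈ 3.72 m ✓

Q ≈ 481 L/s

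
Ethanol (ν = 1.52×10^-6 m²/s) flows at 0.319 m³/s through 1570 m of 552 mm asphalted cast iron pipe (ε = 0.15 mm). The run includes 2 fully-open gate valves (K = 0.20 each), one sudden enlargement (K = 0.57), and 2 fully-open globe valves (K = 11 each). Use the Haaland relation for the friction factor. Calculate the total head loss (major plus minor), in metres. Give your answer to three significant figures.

H_L ≈ 6.19 m

V = 4Q/(πD²) = 1.333 m/s; V²/2g = 0.09056 m
Re = 4.84×10^5, ε/D = 2.72×10^-4 → f = 0.01596 (Haaland)
Major: h_f = f(L/D)·V²/2g = 0.01596·2844·0.09056 = 4.111 m
Minor: ΣK = 23.0; h_m = ΣK·V²/2g = 2.080 m
Total H_L = 4.111 + 2.080 = 6.191 m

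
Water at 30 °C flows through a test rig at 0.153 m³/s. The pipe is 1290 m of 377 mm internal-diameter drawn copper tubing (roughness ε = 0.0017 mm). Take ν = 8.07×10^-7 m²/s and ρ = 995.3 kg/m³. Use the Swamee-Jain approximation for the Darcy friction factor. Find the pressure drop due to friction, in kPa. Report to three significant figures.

V = 4Q/(πD²) = 4·0.153/(π·0.377²) = 1.371 m/s
Re = VD/ν = 1.371·0.377/8.07×10^-7 = 6.40×10^5 → turbulent
ε/D = 0.0017/377 = 4.51×10^-6
Swamee-Jain: f = 0.01262
h_f = f(L/D)V²/(2g) = 0.01262·(1290/0.377)·1.371²/(2·9.81) = 4.133 m
Δp = ρg·h_f = 995.3·9.81·4.133 = 40.36 kPa

Δp ≈ 40.4 kPa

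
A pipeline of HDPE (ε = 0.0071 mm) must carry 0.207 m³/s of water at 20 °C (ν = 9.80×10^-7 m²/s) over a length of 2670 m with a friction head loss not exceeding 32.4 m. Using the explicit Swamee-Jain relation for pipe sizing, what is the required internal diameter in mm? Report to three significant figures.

Swamee-Jain (Type III): D = 0.66·[ε^1.25·(LQ²/(gh_f))^4.75 + ν·Q^9.4·(L/(gh_f))^5.2]^0.04
LQ²/(gh_f) = 0.3599; L/(gh_f) = 8.400
Term 1 = ε^1.25·(…)^4.75 = 2.86×10^-9; Term 2 = ν·Q^9.4·(…)^5.2 = 2.33×10^-8
D = 0.66·(2.86×10^-9 + 2.33×10^-8)^0.04 = 0.3283 m = 328 mm
Check: V = 2.45 m/s, Re = 8.19×10^5, f = 0.01246, h_f = 30.9 m ≈ 32.4 m ✓

D ≈ 328 mm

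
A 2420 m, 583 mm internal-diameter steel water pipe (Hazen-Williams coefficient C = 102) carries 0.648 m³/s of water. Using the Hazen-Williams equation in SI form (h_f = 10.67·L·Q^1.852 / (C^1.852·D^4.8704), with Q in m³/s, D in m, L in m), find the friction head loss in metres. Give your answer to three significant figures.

h_f = 10.67·2420·0.648^1.852 / (102^1.852·0.583^4.8704) = 30.51 m

h_f ≈ 30.5 m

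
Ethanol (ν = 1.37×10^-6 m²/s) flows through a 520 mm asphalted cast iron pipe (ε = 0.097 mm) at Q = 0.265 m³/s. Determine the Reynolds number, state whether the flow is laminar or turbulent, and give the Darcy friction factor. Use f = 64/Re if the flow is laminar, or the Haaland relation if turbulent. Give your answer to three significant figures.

V = 4Q/(πD²) = 1.248 m/s
Re = VD/ν = 1.248·0.520/1.37×10^-6 = 4.74×10^5
Re > 4000 → turbulent; ε/D = 1.87×10^-4
Haaland: f = 0.01523

Re ≈ 4.74×10^5; turbulent; f ≈ 0.0152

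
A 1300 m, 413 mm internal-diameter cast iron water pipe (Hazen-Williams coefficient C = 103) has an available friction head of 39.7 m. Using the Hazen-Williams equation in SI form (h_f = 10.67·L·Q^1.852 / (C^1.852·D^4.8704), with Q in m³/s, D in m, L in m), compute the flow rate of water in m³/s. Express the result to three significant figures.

Rearranging: Q = [h_f·C^1.852·D^4.8704 / (10.67·L)]^(1/1.852)
Q = [39.7·103^1.852·0.413^4.8704 / (10.67·1300)]^0.540 = 0.4262 m³/s

Q ≈ 0.426 m³/s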